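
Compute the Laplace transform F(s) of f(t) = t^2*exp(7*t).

L{e^(7t)} = 1/(s - 7).
Then apply L{t^2·g(t)} = (-1)^2 d^2/ds^2[G(s)] with G(s) = 1/(s - 7):
differentiating 2 times and applying the sign gives 2/(s - 7)^3.

F(s) = 2/(s - 7)^3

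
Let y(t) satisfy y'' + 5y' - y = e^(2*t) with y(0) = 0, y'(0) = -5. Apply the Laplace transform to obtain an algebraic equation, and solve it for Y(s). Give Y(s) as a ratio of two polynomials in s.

Apply the Laplace transform to the equation.
With L{y''} = s^2 Y - s·y(0) - y'(0) and L{y'} = sY - y(0), with y(0) = 0, y'(0) = -5: the LHS transforms to (s^2 + 5*s - 1)Y - (-5).
The right side is L{e^(2*t)} = 1/(s - 2).
So (s^2 + 5*s - 1)Y = 1/(s - 2) + (-5).
Divide through and combine into a single rational function.

Y(s) = (-5*s + 11)/(s^3 + 3*s^2 - 11*s + 2)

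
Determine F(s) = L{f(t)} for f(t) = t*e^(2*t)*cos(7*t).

L{cos(7t)} = s/(s^2 + 49).
Multiplying by e^(2t) shifts s → s - 2, so L{e^(2*t)*cos(7*t)} = (s - 2)/((s - 2)^2 + 49).
Then apply L{t·g(t)} = -d/ds[G(s)] with G(s) = (s - 2)/((s - 2)^2 + 49):
differentiating 1 time and applying the sign gives (s - 9)*(s + 5)/(s^2 - 4*s + 53)^2.

F(s) = (s - 9)*(s + 5)/(s^2 - 4*s + 53)^2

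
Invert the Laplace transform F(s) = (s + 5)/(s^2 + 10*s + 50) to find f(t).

f(t) = exp(-5*t)*cos(5*t)

Rewrite the denominator: s^2 + 10*s + 50 = (s + 5)^2 + 25.
The form in (s + 5) signals a first-shifting-theorem factor e^(-5t).
Since L{cos(5t)} = s/(s^2 + 25), the inverse is e^(-5*t)*cos(5*t).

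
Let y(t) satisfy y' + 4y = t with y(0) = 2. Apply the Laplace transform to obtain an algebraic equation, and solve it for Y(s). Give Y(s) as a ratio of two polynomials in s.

Y(s) = (2*s^2 + 1)/(s^3 + 4*s^2)

Laplace-transform each side.
The derivative rules (L{y'} = sY - y(0) = sY - 2) turn the left side into (s + 4)Y - (2).
The right side is L{t} = s^(-2).
So (s + 4)Y = s^(-2) + (2).
Isolate Y and clear denominators.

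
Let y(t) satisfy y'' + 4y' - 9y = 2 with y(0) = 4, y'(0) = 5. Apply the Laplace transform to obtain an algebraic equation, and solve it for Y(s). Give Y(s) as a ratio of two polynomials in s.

Transform both sides with L{·}.
The derivative rules (L{y''} = s^2 Y - s·y(0) - y'(0) and L{y'} = sY - y(0), with y(0) = 4, y'(0) = 5) turn the left side into (s^2 + 4*s - 9)Y - (4*s + 21).
The right side is L{2} = 2/s.
So (s^2 + 4*s - 9)Y = 2/s + (4*s + 21).
Divide through and combine into a single rational function.

Y(s) = (4*s^2 + 21*s + 2)/(s^3 + 4*s^2 - 9*s)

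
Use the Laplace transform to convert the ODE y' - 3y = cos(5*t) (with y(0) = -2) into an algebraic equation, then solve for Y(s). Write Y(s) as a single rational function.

Y(s) = (-2*s^2 + s - 50)/(s^3 - 3*s^2 + 25*s - 75)

Apply the Laplace transform to the equation.
Using L{y'} = sY - y(0) = sY - (-2), the left side becomes (s - 3)Y - (-2).
The right side is L{cos(5*t)} = s/(s^2 + 25).
So (s - 3)Y = s/(s^2 + 25) + (-2).
Divide through and combine into a single rational function.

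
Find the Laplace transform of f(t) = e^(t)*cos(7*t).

(s - 1)/((s - 1)^2 + 49)

L{cos(7t)} = s/(s^2 + 49).
By the first shifting theorem, multiplying by e^(t) replaces s with s - 1.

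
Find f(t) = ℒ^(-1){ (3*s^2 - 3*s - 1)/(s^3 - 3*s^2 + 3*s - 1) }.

f(t) = -t^2*exp(t)/2 + 3*t*exp(t) + 3*exp(t)

Factor the denominator: s^3 - 3*s^2 + 3*s - 1 = (s - 1)^3.
Partial fraction decomposition gives [3/(s - 1)] + [3/(s - 1)^2] + [-1/(s - 1)^3].
Invert each term: 3/(s - 1) ↔ 3e^(t); 3/(s - 1)^2 ↔ 3t·e^(t); -1/(s - 1)^3 ↔ (-1/2)t^2·e^(t).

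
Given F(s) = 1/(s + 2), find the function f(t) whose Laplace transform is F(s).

Since L{e^(-2t)} = 1/(s + 2), the inverse is e^(-2*t).

f(t) = exp(-2*t)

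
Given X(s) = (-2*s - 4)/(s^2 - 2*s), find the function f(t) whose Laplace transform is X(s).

Factor the denominator: s^2 - 2*s = s*(s - 2).
Partial fraction decomposition gives [-4/(s - 2)] + [2/s].
Invert each term: -4/(s - 2) ↔ -4e^(2t); 2/(s - 0) ↔ 2e^(0t).

f(t) = -4*exp(2*t) + 2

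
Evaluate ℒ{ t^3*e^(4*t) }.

L{t^3} = 3!/s^4 = 6/s^4.
By the first shifting theorem, multiplying by e^(4t) replaces s with s - 4.

6/(s - 4)^4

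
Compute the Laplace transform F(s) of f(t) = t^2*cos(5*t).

L{cos(5t)} = s/(s^2 + 25).
Then apply L{t^2·g(t)} = (-1)^2 d^2/ds^2[G(s)] with G(s) = s/(s^2 + 25):
differentiating 2 times and applying the sign gives 2*s*(s^2 - 75)/(s^2 + 25)^3.

F(s) = 2*s*(s^2 - 75)/(s^2 + 25)^3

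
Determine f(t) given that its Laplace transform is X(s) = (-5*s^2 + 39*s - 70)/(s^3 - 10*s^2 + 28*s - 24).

Factor the denominator: s^3 - 10*s^2 + 28*s - 24 = (s - 6)*(s - 2)^2.
Partial fraction decomposition gives [-4/(s - 2)] + [3/(s - 2)^2] + [-1/(s - 6)].
Invert each term: -4/(s - 2) ↔ -4e^(2t); 3/(s - 2)^2 ↔ 3t·e^(2t); -1/(s - 6) ↔ -e^(6t).

f(t) = 3*t*exp(2*t) - exp(6*t) - 4*exp(2*t)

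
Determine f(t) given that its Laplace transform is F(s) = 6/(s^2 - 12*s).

Rewrite the denominator: s^2 - 12*s = (s - 6)^2 - 36.
The form in (s - 6) signals a first-shifting-theorem factor e^(6t).
Since L{sinh(6t)} = 6/(s^2 - 36), the inverse is e^(6*t)*sinh(6*t).

f(t) = exp(6*t)*sinh(6*t)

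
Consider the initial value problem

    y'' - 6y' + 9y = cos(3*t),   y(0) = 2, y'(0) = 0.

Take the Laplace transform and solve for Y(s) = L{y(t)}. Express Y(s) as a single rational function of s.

Y(s) = (2*s^3 - 12*s^2 + 19*s - 108)/(s^4 - 6*s^3 + 18*s^2 - 54*s + 81)

Laplace-transform each side.
With L{y''} = s^2 Y - s·y(0) - y'(0) and L{y'} = sY - y(0), with y(0) = 2, y'(0) = 0: the LHS transforms to (s^2 - 6*s + 9)Y - (2*s - 12).
The right side is L{cos(3*t)} = s/(s^2 + 9).
So (s^2 - 6*s + 9)Y = s/(s^2 + 9) + (2*s - 12).
Solve for Y(s) and write it as one ratio of polynomials.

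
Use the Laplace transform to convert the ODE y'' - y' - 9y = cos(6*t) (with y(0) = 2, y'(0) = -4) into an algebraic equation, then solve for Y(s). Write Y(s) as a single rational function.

Transform both sides with L{·}.
The derivative rules (L{y''} = s^2 Y - s·y(0) - y'(0) and L{y'} = sY - y(0), with y(0) = 2, y'(0) = -4) turn the left side into (s^2 - s - 9)Y - (2*s - 6).
The right side is L{cos(6*t)} = s/(s^2 + 36).
So (s^2 - s - 9)Y = s/(s^2 + 36) + (2*s - 6).
Divide through and combine into a single rational function.

Y(s) = (2*s^3 - 6*s^2 + 73*s - 216)/(s^4 - s^3 + 27*s^2 - 36*s - 324)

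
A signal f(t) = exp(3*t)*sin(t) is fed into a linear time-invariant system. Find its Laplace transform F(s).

F(s) = 1/((s - 3)^2 + 1)

L{sin(t)} = 1/(s^2 + 1).
By the first shifting theorem, multiplying by e^(3t) replaces s with s - 3.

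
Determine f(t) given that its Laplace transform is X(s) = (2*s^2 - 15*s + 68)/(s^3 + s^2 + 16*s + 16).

f(t) = -3*sin(4*t) - 3*cos(4*t) + 5*exp(-t)

Factor the denominator: s^3 + s^2 + 16*s + 16 = (s + 1)*(s^2 + 16).
Partial fraction decomposition gives [5/(s + 1)] + [-3*s/(s^2 + 16)] + [-12/(s^2 + 16)].
Invert each term: 5/(s + 1) ↔ 5e^(-t); -3·s/(s^2 + 16) ↔ -3cos(4t); -3·4/(s^2 + 16) ↔ -3sin(4t).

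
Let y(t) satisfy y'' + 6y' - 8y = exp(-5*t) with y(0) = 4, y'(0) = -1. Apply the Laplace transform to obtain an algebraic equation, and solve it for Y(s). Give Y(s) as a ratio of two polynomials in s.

Laplace-transform each side.
Using L{y''} = s^2 Y - s·y(0) - y'(0) and L{y'} = sY - y(0), with y(0) = 4, y'(0) = -1, the left side becomes (s^2 + 6*s - 8)Y - (4*s + 23).
The right side is L{exp(-5*t)} = 1/(s + 5).
So (s^2 + 6*s - 8)Y = 1/(s + 5) + (4*s + 23).
Divide through and combine into a single rational function.

Y(s) = (4*s^2 + 43*s + 116)/(s^3 + 11*s^2 + 22*s - 40)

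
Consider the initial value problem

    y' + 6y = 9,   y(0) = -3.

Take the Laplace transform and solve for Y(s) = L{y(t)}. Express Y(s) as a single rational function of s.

Apply the Laplace transform to the equation.
With L{y'} = sY - y(0) = sY - (-3): the LHS transforms to (s + 6)Y - (-3).
The right side is L{9} = 9/s.
So (s + 6)Y = 9/s + (-3).
Solve for Y(s) and write it as one ratio of polynomials.

Y(s) = (-3*s + 9)/(s^2 + 6*s)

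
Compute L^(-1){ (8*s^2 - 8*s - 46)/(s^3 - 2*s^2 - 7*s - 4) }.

Factor the denominator: s^3 - 2*s^2 - 7*s - 4 = (s - 4)*(s + 1)^2.
Partial fraction decomposition gives [6/(s + 1)] + [6/(s + 1)^2] + [2/(s - 4)].
Invert each term: 6/(s + 1) ↔ 6e^(-t); 6/(s + 1)^2 ↔ 6t·e^(-t); 2/(s - 4) ↔ 2e^(4t).

6*t*exp(-t) + 2*exp(4*t) + 6*exp(-t)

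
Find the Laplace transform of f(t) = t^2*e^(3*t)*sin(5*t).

L{sin(5t)} = 5/(s^2 + 25).
Multiplying by e^(3t) shifts s → s - 3, so L{e^(3*t)*sin(5*t)} = 5/((s - 3)^2 + 25).
Then apply L{t^2·g(t)} = (-1)^2 d^2/ds^2[G(s)] with G(s) = 5/((s - 3)^2 + 25):
differentiating 2 times and applying the sign gives 10*(3*s^2 - 18*s + 2)/(s^2 - 6*s + 34)^3.

10*(3*s^2 - 18*s + 2)/(s^2 - 6*s + 34)^3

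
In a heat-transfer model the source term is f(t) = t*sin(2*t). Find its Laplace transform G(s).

L{sin(2t)} = 2/(s^2 + 4).
Then apply L{t·g(t)} = -d/ds[H(s)] with H(s) = 2/(s^2 + 4):
differentiating 1 time and applying the sign gives 4*s/(s^2 + 4)^2.

G(s) = 4*s/(s^2 + 4)^2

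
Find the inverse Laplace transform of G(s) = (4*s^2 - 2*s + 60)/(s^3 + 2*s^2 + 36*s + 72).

Factor the denominator: s^3 + 2*s^2 + 36*s + 72 = (s + 2)*(s^2 + 36).
Partial fraction decomposition gives [2/(s + 2)] + [2*s/(s^2 + 36)] + [-6/(s^2 + 36)].
Invert each term: 2/(s + 2) ↔ 2e^(-2t); 2·s/(s^2 + 36) ↔ 2cos(6t); -1·6/(s^2 + 36) ↔ -sin(6t).

-sin(6*t) + 2*cos(6*t) + 2*exp(-2*t)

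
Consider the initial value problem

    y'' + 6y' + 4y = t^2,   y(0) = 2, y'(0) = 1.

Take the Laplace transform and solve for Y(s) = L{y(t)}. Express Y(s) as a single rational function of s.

Y(s) = (2*s^4 + 13*s^3 + 2)/(s^5 + 6*s^4 + 4*s^3)

Laplace-transform each side.
With L{y''} = s^2 Y - s·y(0) - y'(0) and L{y'} = sY - y(0), with y(0) = 2, y'(0) = 1: the LHS transforms to (s^2 + 6*s + 4)Y - (2*s + 13).
The right side is L{t^2} = 2/s^3.
So (s^2 + 6*s + 4)Y = 2/s^3 + (2*s + 13).
Solve for Y(s) and write it as one ratio of polynomials.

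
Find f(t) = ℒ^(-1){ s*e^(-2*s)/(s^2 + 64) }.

f(t) = Heaviside(t - 2)*(cos(8*t - 16))

The factor e^(-2s) signals a time shift by c = 2 (second shifting theorem).
L{cos(8t)} = s/(s^2 + 64), so L^-1{s/(s^2 + 64)} = cos(8*t).
Hence the inverse is u(t - 2) times that function evaluated at t - 2.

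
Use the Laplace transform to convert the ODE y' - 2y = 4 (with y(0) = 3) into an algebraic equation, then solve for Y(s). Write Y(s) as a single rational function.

Laplace-transform each side.
With L{y'} = sY - y(0) = sY - 3: the LHS transforms to (s - 2)Y - (3).
The right side is L{4} = 4/s.
So (s - 2)Y = 4/s + (3).
Divide through and combine into a single rational function.

Y(s) = (3*s + 4)/(s^2 - 2*s)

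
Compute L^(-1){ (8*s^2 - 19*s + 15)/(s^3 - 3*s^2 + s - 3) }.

3*exp(3*t) - 4*sin(t) + 5*cos(t)

Factor the denominator: s^3 - 3*s^2 + s - 3 = (s - 3)*(s^2 + 1).
Partial fraction decomposition gives [3/(s - 3)] + [5*s/(s^2 + 1)] + [-4/(s^2 + 1)].
Invert each term: 3/(s - 3) ↔ 3e^(3t); 5·s/(s^2 + 1) ↔ 5cos(t); -4·1/(s^2 + 1) ↔ -4sin(t).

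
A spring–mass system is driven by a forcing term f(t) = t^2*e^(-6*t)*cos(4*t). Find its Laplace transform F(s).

F(s) = 2*(s + 6)*(s^2 + 12*s - 12)/(s^2 + 12*s + 52)^3

L{cos(4t)} = s/(s^2 + 16).
Multiplying by e^(-6t) shifts s → s + 6, so L{e^(-6*t)*cos(4*t)} = (s + 6)/((s + 6)^2 + 16).
Then apply L{t^2·g(t)} = (-1)^2 d^2/ds^2[G(s)] with G(s) = (s + 6)/((s + 6)^2 + 16):
differentiating 2 times and applying the sign gives 2*(s + 6)*(s^2 + 12*s - 12)/(s^2 + 12*s + 52)^3.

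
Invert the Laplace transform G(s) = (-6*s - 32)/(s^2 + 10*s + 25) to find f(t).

f(t) = -2*t*exp(-5*t) - 6*exp(-5*t)

Factor the denominator: s^2 + 10*s + 25 = (s + 5)^2.
Partial fraction decomposition gives [-6/(s + 5)] + [-2/(s + 5)^2].
Invert each term: -6/(s + 5) ↔ -6e^(-5t); -2/(s + 5)^2 ↔ -2t·e^(-5t).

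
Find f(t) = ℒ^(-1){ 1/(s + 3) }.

Since L{e^(-3t)} = 1/(s + 3), the inverse is e^(-3*t).

f(t) = exp(-3*t)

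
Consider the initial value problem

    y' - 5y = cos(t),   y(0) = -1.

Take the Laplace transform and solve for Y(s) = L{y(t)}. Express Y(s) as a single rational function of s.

Y(s) = (-s^2 + s - 1)/(s^3 - 5*s^2 + s - 5)

Transform both sides with L{·}.
With L{y'} = sY - y(0) = sY - (-1): the LHS transforms to (s - 5)Y - (-1).
The right side is L{cos(t)} = s/(s^2 + 1).
So (s - 5)Y = s/(s^2 + 1) + (-1).
Solve for Y(s) and write it as one ratio of polynomials.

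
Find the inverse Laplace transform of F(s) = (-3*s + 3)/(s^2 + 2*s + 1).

6*t*exp(-t) - 3*exp(-t)

Factor the denominator: s^2 + 2*s + 1 = (s + 1)^2.
Partial fraction decomposition gives [-3/(s + 1)] + [6/(s + 1)^2].
Invert each term: -3/(s + 1) ↔ -3e^(-t); 6/(s + 1)^2 ↔ 6t·e^(-t).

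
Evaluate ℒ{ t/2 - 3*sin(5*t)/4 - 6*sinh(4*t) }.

Apply the Laplace transform termwise.
(-3/4)·[L{sin(5t)} = 5/(s^2 + 25)]; (-6)·[L{sinh(4t)} = 4/(s^2 - 16)]; (1/2)·[L{t} = 1!/s^2 = 1/s^2].

-15/(4*(s^2 + 25)) - 24/(s^2 - 16) + 1/(2*s^2)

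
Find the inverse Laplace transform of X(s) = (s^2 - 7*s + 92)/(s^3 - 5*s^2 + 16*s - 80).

Factor the denominator: s^3 - 5*s^2 + 16*s - 80 = (s - 5)*(s^2 + 16).
Partial fraction decomposition gives [2/(s - 5)] + [-s/(s^2 + 16)] + [-12/(s^2 + 16)].
Invert each term: 2/(s - 5) ↔ 2e^(5t); -1·s/(s^2 + 16) ↔ -cos(4t); -3·4/(s^2 + 16) ↔ -3sin(4t).

2*exp(5*t) - 3*sin(4*t) - cos(4*t)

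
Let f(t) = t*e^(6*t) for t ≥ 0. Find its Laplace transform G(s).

G(s) = (s - 6)^(-2)

L{e^(6t)} = 1/(s - 6).
Then apply L{t·g(t)} = -d/ds[H(s)] with H(s) = 1/(s - 6):
differentiating 1 time and applying the sign gives (s - 6)^(-2).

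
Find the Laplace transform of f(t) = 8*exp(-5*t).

L{8} = 8/s.
By the first shifting theorem, multiplying by e^(-5t) replaces s with s + 5.

8/(s + 5)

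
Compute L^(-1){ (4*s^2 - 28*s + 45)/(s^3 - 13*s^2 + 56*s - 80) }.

Factor the denominator: s^3 - 13*s^2 + 56*s - 80 = (s - 5)*(s - 4)^2.
Partial fraction decomposition gives [-1/(s - 4)] + [3/(s - 4)^2] + [5/(s - 5)].
Invert each term: -1/(s - 4) ↔ -e^(4t); 3/(s - 4)^2 ↔ 3t·e^(4t); 5/(s - 5) ↔ 5e^(5t).

3*t*exp(4*t) + 5*exp(5*t) - exp(4*t)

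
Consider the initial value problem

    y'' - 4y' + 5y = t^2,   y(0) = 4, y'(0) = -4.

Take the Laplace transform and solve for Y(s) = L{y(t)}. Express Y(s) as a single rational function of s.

Y(s) = (4*s^4 - 20*s^3 + 2)/(s^5 - 4*s^4 + 5*s^3)

Take the Laplace transform of both sides.
The derivative rules (L{y''} = s^2 Y - s·y(0) - y'(0) and L{y'} = sY - y(0), with y(0) = 4, y'(0) = -4) turn the left side into (s^2 - 4*s + 5)Y - (4*s - 20).
The right side is L{t^2} = 2/s^3.
So (s^2 - 4*s + 5)Y = 2/s^3 + (4*s - 20).
Divide through and combine into a single rational function.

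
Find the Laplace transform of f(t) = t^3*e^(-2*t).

6/(s + 2)^4

L{t^3} = 3!/s^4 = 6/s^4.
By the first shifting theorem, multiplying by e^(-2t) replaces s with s + 2.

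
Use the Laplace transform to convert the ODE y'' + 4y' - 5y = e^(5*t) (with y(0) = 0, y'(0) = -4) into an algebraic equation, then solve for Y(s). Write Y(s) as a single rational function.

Y(s) = (-4*s + 21)/(s^3 - s^2 - 25*s + 25)

Take the Laplace transform of both sides.
The derivative rules (L{y''} = s^2 Y - s·y(0) - y'(0) and L{y'} = sY - y(0), with y(0) = 0, y'(0) = -4) turn the left side into (s^2 + 4*s - 5)Y - (-4).
The right side is L{e^(5*t)} = 1/(s - 5).
So (s^2 + 4*s - 5)Y = 1/(s - 5) + (-4).
Isolate Y and clear denominators.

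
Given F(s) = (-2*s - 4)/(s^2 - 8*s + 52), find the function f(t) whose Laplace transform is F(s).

Complete the square in the denominator: s^2 - 8*s + 52 = (s - 4)^2 + 6^2.
Split the numerator to match: -2*s - 4 = -2·(s - 4) - 2·6.
Invert each term: -2·(s - 4)/((s - 4)^2 + 36) ↔ -2e^(4t)cos(6t); -2·6/((s - 4)^2 + 36) ↔ -2e^(4t)sin(6t).

f(t) = -2*exp(4*t)*sin(6*t) - 2*exp(4*t)*cos(6*t)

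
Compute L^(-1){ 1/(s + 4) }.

Since L{e^(-4t)} = 1/(s + 4), the inverse is e^(-4*t).

exp(-4*t)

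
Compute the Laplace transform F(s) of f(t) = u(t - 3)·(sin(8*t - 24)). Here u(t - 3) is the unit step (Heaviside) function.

By the second shifting theorem, L{u(t - c)·g(t - c)} = e^(-cs)·G(s) with c = 3 and G(s) = L{g(t)}.
L{sin(8t)} = 8/(s^2 + 64).

F(s) = 8*exp(-3*s)/(s^2 + 64)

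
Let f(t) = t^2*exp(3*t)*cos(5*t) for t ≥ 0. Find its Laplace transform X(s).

L{cos(5t)} = s/(s^2 + 25).
Multiplying by e^(3t) shifts s → s - 3, so L{exp(3*t)*cos(5*t)} = (s - 3)/((s - 3)^2 + 25).
Then apply L{t^2·g(t)} = (-1)^2 d^2/ds^2[G(s)] with G(s) = (s - 3)/((s - 3)^2 + 25):
differentiating 2 times and applying the sign gives 2*(s - 3)*(s^2 - 6*s - 66)/(s^2 - 6*s + 34)^3.

X(s) = 2*(s - 3)*(s^2 - 6*s - 66)/(s^2 - 6*s + 34)^3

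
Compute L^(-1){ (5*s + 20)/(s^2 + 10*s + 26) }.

Complete the square in the denominator: s^2 + 10*s + 26 = (s + 5)^2 + 1^2.
Split the numerator to match: 5*s + 20 = 5·(s + 5) - 5·1.
Invert each term: 5·(s + 5)/((s + 5)^2 + 1) ↔ 5e^(-5t)cos(t); -5·1/((s + 5)^2 + 1) ↔ -5e^(-5t)sin(t).

-5*exp(-5*t)*sin(t) + 5*exp(-5*t)*cos(t)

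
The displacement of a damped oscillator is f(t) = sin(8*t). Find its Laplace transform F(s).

L{sin(8t)} = 8/(s^2 + 64).

F(s) = 8/(s^2 + 64)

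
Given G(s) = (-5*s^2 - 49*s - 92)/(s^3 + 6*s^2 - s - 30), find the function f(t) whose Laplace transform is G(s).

Factor the denominator: s^3 + 6*s^2 - s - 30 = (s - 2)*(s + 3)*(s + 5).
Partial fraction decomposition gives [2/(s + 5)] + [-6/(s - 2)] + [-1/(s + 3)].
Invert each term: 2/(s + 5) ↔ 2e^(-5t); -6/(s - 2) ↔ -6e^(2t); -1/(s + 3) ↔ -e^(-3t).

f(t) = -6*exp(2*t) - exp(-3*t) + 2*exp(-5*t)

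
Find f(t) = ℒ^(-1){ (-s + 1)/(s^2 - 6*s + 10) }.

f(t) = -2*exp(3*t)*sin(t) - exp(3*t)*cos(t)

Complete the square in the denominator: s^2 - 6*s + 10 = (s - 3)^2 + 1^2.
Split the numerator to match: -s + 1 = -1·(s - 3) - 2·1.
Invert each term: -1·(s - 3)/((s - 3)^2 + 1) ↔ -e^(3t)cos(t); -2·1/((s - 3)^2 + 1) ↔ -2e^(3t)sin(t).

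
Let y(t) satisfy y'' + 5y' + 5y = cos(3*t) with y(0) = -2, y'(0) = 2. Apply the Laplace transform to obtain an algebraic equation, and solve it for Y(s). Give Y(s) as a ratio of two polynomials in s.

Y(s) = (-2*s^3 - 8*s^2 - 17*s - 72)/(s^4 + 5*s^3 + 14*s^2 + 45*s + 45)

Take the Laplace transform of both sides.
The derivative rules (L{y''} = s^2 Y - s·y(0) - y'(0) and L{y'} = sY - y(0), with y(0) = -2, y'(0) = 2) turn the left side into (s^2 + 5*s + 5)Y - (-2*s - 8).
The right side is L{cos(3*t)} = s/(s^2 + 9).
So (s^2 + 5*s + 5)Y = s/(s^2 + 9) + (-2*s - 8).
Solve for Y(s) and write it as one ratio of polynomials.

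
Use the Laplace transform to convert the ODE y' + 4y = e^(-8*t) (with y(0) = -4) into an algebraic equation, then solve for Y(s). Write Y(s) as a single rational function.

Y(s) = (-4*s - 31)/(s^2 + 12*s + 32)

Take the Laplace transform of both sides.
With L{y'} = sY - y(0) = sY - (-4): the LHS transforms to (s + 4)Y - (-4).
The right side is L{e^(-8*t)} = 1/(s + 8).
So (s + 4)Y = 1/(s + 8) + (-4).
Solve for Y(s) and write it as one ratio of polynomials.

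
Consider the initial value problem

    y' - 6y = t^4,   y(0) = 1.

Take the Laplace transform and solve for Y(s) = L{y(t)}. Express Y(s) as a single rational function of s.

Y(s) = (s^5 + 24)/(s^6 - 6*s^5)

Take the Laplace transform of both sides.
The derivative rules (L{y'} = sY - y(0) = sY - 1) turn the left side into (s - 6)Y - (1).
The right side is L{t^4} = 24/s^5.
So (s - 6)Y = 24/s^5 + (1).
Solve for Y(s) and write it as one ratio of polynomials.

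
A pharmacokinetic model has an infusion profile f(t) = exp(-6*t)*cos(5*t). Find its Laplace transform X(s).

X(s) = (s + 6)/((s + 6)^2 + 25)

L{cos(5t)} = s/(s^2 + 25).
By the first shifting theorem, multiplying by e^(-6t) replaces s with s + 6.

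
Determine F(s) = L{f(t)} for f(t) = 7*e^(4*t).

F(s) = 7/(s - 4)

L{7} = 7/s.
By the first shifting theorem, multiplying by e^(4t) replaces s with s - 4.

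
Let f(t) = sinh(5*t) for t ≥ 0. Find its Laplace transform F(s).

L{sinh(5t)} = 5/(s^2 - 25).

F(s) = 5/(s^2 - 25)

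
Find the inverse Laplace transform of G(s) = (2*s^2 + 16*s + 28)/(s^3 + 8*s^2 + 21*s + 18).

Factor the denominator: s^3 + 8*s^2 + 21*s + 18 = (s + 2)*(s + 3)^2.
Partial fraction decomposition gives [-2/(s + 3)] + [2/(s + 3)^2] + [4/(s + 2)].
Invert each term: -2/(s + 3) ↔ -2e^(-3t); 2/(s + 3)^2 ↔ 2t·e^(-3t); 4/(s + 2) ↔ 4e^(-2t).

2*t*exp(-3*t) + 4*exp(-2*t) - 2*exp(-3*t)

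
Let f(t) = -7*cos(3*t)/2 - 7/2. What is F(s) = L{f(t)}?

Apply the Laplace transform termwise.
L{-7/2} = (-7/2)/s; (-7/2)·[L{cos(3t)} = s/(s^2 + 9)].

F(s) = -7*s/(2*(s^2 + 9)) - 7/(2*s)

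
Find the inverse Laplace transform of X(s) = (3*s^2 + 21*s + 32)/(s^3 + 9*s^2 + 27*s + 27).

Factor the denominator: s^3 + 9*s^2 + 27*s + 27 = (s + 3)^3.
Partial fraction decomposition gives [3/(s + 3)] + [3/(s + 3)^2] + [-4/(s + 3)^3].
Invert each term: 3/(s + 3) ↔ 3e^(-3t); 3/(s + 3)^2 ↔ 3t·e^(-3t); -4/(s + 3)^3 ↔ (-2)t^2·e^(-3t).

-2*t^2*exp(-3*t) + 3*t*exp(-3*t) + 3*exp(-3*t)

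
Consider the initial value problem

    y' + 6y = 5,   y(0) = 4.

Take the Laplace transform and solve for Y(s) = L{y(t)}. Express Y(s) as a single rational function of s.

Take the Laplace transform of both sides.
Using L{y'} = sY - y(0) = sY - 4, the left side becomes (s + 6)Y - (4).
The right side is L{5} = 5/s.
So (s + 6)Y = 5/s + (4).
Isolate Y and clear denominators.

Y(s) = (4*s + 5)/(s^2 + 6*s)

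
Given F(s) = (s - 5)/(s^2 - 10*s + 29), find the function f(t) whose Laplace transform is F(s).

f(t) = exp(5*t)*cos(2*t)

Rewrite the denominator: s^2 - 10*s + 29 = (s - 5)^2 + 4.
The form in (s - 5) signals a first-shifting-theorem factor e^(5t).
Since L{cos(2t)} = s/(s^2 + 4), the inverse is e^(5*t)*cos(2*t).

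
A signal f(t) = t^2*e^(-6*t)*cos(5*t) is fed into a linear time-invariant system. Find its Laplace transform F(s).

L{cos(5t)} = s/(s^2 + 25).
Multiplying by e^(-6t) shifts s → s + 6, so L{e^(-6*t)*cos(5*t)} = (s + 6)/((s + 6)^2 + 25).
Then apply L{t^2·g(t)} = (-1)^2 d^2/ds^2[G(s)] with G(s) = (s + 6)/((s + 6)^2 + 25):
differentiating 2 times and applying the sign gives 2*(s + 6)*(s^2 + 12*s - 39)/(s^2 + 12*s + 61)^3.

F(s) = 2*(s + 6)*(s^2 + 12*s - 39)/(s^2 + 12*s + 61)^3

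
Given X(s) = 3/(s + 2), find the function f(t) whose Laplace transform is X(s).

f(t) = 3*exp(-2*t)

Since L{e^(-2t)} = 1/(s + 2), the inverse is e^(-2*t), scaled by 3.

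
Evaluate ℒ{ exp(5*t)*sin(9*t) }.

9/((s - 5)^2 + 81)

L{sin(9t)} = 9/(s^2 + 81).
By the first shifting theorem, multiplying by e^(5t) replaces s with s - 5.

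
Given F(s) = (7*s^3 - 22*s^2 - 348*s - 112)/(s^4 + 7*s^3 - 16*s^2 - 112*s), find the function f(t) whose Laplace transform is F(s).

Factor the denominator: s^4 + 7*s^3 - 16*s^2 - 112*s = s*(s - 4)*(s + 4)*(s + 7).
Partial fraction decomposition gives [5/(s + 4)] + [5/(s + 7)] + [1/s] + [-4/(s - 4)].
Invert each term: 5/(s + 4) ↔ 5e^(-4t); 5/(s + 7) ↔ 5e^(-7t); 1/(s - 0) ↔ e^(0t); -4/(s - 4) ↔ -4e^(4t).

f(t) = -4*exp(4*t) + 1 + 5*exp(-4*t) + 5*exp(-7*t)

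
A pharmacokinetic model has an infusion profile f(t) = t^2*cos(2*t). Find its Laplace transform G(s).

L{cos(2t)} = s/(s^2 + 4).
Then apply L{t^2·g(t)} = (-1)^2 d^2/ds^2[H(s)] with H(s) = s/(s^2 + 4):
differentiating 2 times and applying the sign gives 2*s*(s^2 - 12)/(s^2 + 4)^3.

G(s) = 2*s*(s^2 - 12)/(s^2 + 4)^3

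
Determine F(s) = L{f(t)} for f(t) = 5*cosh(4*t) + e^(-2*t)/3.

Apply the Laplace transform termwise.
(1/3)·[L{e^(-2t)} = 1/(s + 2)]; (5)·[L{cosh(4t)} = s/(s^2 - 16)].

F(s) = 5*s/(s^2 - 16) + 1/(3*(s + 2))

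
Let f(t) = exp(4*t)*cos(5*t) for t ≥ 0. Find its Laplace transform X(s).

L{cos(5t)} = s/(s^2 + 25).
By the first shifting theorem, multiplying by e^(4t) replaces s with s - 4.

X(s) = (s - 4)/((s - 4)^2 + 25)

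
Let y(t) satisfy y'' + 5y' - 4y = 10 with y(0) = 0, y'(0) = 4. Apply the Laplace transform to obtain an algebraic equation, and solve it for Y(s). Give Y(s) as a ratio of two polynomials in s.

Y(s) = (4*s + 10)/(s^3 + 5*s^2 - 4*s)

Apply the Laplace transform to the equation.
Using L{y''} = s^2 Y - s·y(0) - y'(0) and L{y'} = sY - y(0), with y(0) = 0, y'(0) = 4, the left side becomes (s^2 + 5*s - 4)Y - (4).
The right side is L{10} = 10/s.
So (s^2 + 5*s - 4)Y = 10/s + (4).
Solve for Y(s) and write it as one ratio of polynomials.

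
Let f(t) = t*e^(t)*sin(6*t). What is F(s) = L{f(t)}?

L{sin(6t)} = 6/(s^2 + 36).
Multiplying by e^(t) shifts s → s - 1, so L{e^(t)*sin(6*t)} = 6/((s - 1)^2 + 36).
Then apply L{t·g(t)} = -d/ds[G(s)] with G(s) = 6/((s - 1)^2 + 36):
differentiating 1 time and applying the sign gives 12*(s - 1)/(s^2 - 2*s + 37)^2.

F(s) = 12*(s - 1)/(s^2 - 2*s + 37)^2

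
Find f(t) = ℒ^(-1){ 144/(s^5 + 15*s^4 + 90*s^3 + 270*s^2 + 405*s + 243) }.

Rewrite the denominator: s^5 + 15*s^4 + 90*s^3 + 270*s^2 + 405*s + 243 = (s + 3)^5.
The form in (s + 3) signals a first-shifting-theorem factor e^(-3t).
Since L{t^4} = 4!/s^5 = 24/s^5, the inverse is t^4*e^(-3*t), scaled by 6.

f(t) = 6*t^4*exp(-3*t)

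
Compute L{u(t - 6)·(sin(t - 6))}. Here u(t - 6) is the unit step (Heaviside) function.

exp(-6*s)/(s^2 + 1)

By the second shifting theorem, L{u(t - c)·g(t - c)} = e^(-cs)·G(s) with c = 6 and G(s) = L{g(t)}.
L{sin(t)} = 1/(s^2 + 1).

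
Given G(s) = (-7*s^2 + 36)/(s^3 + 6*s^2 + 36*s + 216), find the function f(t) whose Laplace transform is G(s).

Factor the denominator: s^3 + 6*s^2 + 36*s + 216 = (s + 6)*(s^2 + 36).
Partial fraction decomposition gives [-3/(s + 6)] + [-4*s/(s^2 + 36)] + [24/(s^2 + 36)].
Invert each term: -3/(s + 6) ↔ -3e^(-6t); -4·s/(s^2 + 36) ↔ -4cos(6t); 4·6/(s^2 + 36) ↔ 4sin(6t).

f(t) = 4*sin(6*t) - 4*cos(6*t) - 3*exp(-6*t)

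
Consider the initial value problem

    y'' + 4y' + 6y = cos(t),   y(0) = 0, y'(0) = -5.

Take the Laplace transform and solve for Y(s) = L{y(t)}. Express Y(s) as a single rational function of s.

Transform both sides with L{·}.
The derivative rules (L{y''} = s^2 Y - s·y(0) - y'(0) and L{y'} = sY - y(0), with y(0) = 0, y'(0) = -5) turn the left side into (s^2 + 4*s + 6)Y - (-5).
The right side is L{cos(t)} = s/(s^2 + 1).
So (s^2 + 4*s + 6)Y = s/(s^2 + 1) + (-5).
Solve for Y(s) and write it as one ratio of polynomials.

Y(s) = (-5*s^2 + s - 5)/(s^4 + 4*s^3 + 7*s^2 + 4*s + 6)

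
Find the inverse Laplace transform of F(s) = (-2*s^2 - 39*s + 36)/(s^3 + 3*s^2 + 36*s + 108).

-4*sin(6*t) - 5*cos(6*t) + 3*exp(-3*t)

Factor the denominator: s^3 + 3*s^2 + 36*s + 108 = (s + 3)*(s^2 + 36).
Partial fraction decomposition gives [3/(s + 3)] + [-5*s/(s^2 + 36)] + [-24/(s^2 + 36)].
Invert each term: 3/(s + 3) ↔ 3e^(-3t); -5·s/(s^2 + 36) ↔ -5cos(6t); -4·6/(s^2 + 36) ↔ -4sin(6t).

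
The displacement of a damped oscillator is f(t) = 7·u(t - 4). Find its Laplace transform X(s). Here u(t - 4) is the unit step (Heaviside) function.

By the second shifting theorem, L{u(t - c)·g(t - c)} = e^(-cs)·G(s) with c = 4 and G(s) = L{g(t)}.
L{7} = 7/s.

X(s) = 7*exp(-4*s)/s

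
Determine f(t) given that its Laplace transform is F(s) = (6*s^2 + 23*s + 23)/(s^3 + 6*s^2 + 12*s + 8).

Factor the denominator: s^3 + 6*s^2 + 12*s + 8 = (s + 2)^3.
Partial fraction decomposition gives [6/(s + 2)] + [-1/(s + 2)^2] + [(s + 2)^(-3)].
Invert each term: 6/(s + 2) ↔ 6e^(-2t); -1/(s + 2)^2 ↔ -t·e^(-2t); 1/(s + 2)^3 ↔ (1/2)t^2·e^(-2t).

f(t) = t^2*exp(-2*t)/2 - t*exp(-2*t) + 6*exp(-2*t)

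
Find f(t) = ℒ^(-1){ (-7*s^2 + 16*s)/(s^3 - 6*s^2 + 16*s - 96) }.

Factor the denominator: s^3 - 6*s^2 + 16*s - 96 = (s - 6)*(s^2 + 16).
Partial fraction decomposition gives [-3/(s - 6)] + [-4*s/(s^2 + 16)] + [-8/(s^2 + 16)].
Invert each term: -3/(s - 6) ↔ -3e^(6t); -4·s/(s^2 + 16) ↔ -4cos(4t); -2·4/(s^2 + 16) ↔ -2sin(4t).

f(t) = -3*exp(6*t) - 2*sin(4*t) - 4*cos(4*t)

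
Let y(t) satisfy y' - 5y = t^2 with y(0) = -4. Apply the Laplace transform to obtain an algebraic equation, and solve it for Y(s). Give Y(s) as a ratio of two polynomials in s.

Y(s) = (-4*s^3 + 2)/(s^4 - 5*s^3)

Transform both sides with L{·}.
With L{y'} = sY - y(0) = sY - (-4): the LHS transforms to (s - 5)Y - (-4).
The right side is L{t^2} = 2/s^3.
So (s - 5)Y = 2/s^3 + (-4).
Divide through and combine into a single rational function.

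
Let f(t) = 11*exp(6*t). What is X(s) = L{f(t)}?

X(s) = 11/(s - 6)

L{11} = 11/s.
By the first shifting theorem, multiplying by e^(6t) replaces s with s - 6.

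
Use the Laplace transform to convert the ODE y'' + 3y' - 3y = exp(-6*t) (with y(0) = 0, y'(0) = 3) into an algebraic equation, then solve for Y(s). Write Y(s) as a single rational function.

Laplace-transform each side.
Using L{y''} = s^2 Y - s·y(0) - y'(0) and L{y'} = sY - y(0), with y(0) = 0, y'(0) = 3, the left side becomes (s^2 + 3*s - 3)Y - (3).
The right side is L{exp(-6*t)} = 1/(s + 6).
So (s^2 + 3*s - 3)Y = 1/(s + 6) + (3).
Isolate Y and clear denominators.

Y(s) = (3*s + 19)/(s^3 + 9*s^2 + 15*s - 18)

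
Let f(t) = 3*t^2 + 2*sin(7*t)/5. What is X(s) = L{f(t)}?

X(s) = 14/(5*(s^2 + 49)) + 6/s^3

The transform is linear, so treat each term independently.
(3)·[L{t^2} = 2!/s^3 = 2/s^3]; (2/5)·[L{sin(7t)} = 7/(s^2 + 49)].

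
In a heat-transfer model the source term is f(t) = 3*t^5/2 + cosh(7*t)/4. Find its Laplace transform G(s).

G(s) = s/(4*(s^2 - 49)) + 180/s^6

By linearity of the Laplace transform, transform each term separately.
(3/2)·[L{t^5} = 5!/s^6 = 120/s^6]; (1/4)·[L{cosh(7t)} = s/(s^2 - 49)].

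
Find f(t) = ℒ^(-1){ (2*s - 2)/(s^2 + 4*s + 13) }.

f(t) = -2*exp(-2*t)*sin(3*t) + 2*exp(-2*t)*cos(3*t)

Complete the square in the denominator: s^2 + 4*s + 13 = (s + 2)^2 + 3^2.
Split the numerator to match: 2*s - 2 = 2·(s + 2) - 2·3.
Invert each term: 2·(s + 2)/((s + 2)^2 + 9) ↔ 2e^(-2t)cos(3t); -2·3/((s + 2)^2 + 9) ↔ -2e^(-2t)sin(3t).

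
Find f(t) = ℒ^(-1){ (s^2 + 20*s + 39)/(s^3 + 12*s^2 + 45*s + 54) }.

Factor the denominator: s^3 + 12*s^2 + 45*s + 54 = (s + 3)^2*(s + 6).
Partial fraction decomposition gives [6/(s + 3)] + [-4/(s + 3)^2] + [-5/(s + 6)].
Invert each term: 6/(s + 3) ↔ 6e^(-3t); -4/(s + 3)^2 ↔ -4t·e^(-3t); -5/(s + 6) ↔ -5e^(-6t).

f(t) = -4*t*exp(-3*t) + 6*exp(-3*t) - 5*exp(-6*t)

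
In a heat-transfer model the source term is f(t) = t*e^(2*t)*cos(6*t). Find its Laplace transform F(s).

L{cos(6t)} = s/(s^2 + 36).
Multiplying by e^(2t) shifts s → s - 2, so L{e^(2*t)*cos(6*t)} = (s - 2)/((s - 2)^2 + 36).
Then apply L{t·g(t)} = -d/ds[G(s)] with G(s) = (s - 2)/((s - 2)^2 + 36):
differentiating 1 time and applying the sign gives (s - 8)*(s + 4)/(s^2 - 4*s + 40)^2.

F(s) = (s - 8)*(s + 4)/(s^2 - 4*s + 40)^2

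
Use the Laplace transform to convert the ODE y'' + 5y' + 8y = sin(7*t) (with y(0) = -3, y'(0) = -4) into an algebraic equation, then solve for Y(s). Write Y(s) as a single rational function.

Y(s) = (-3*s^3 - 19*s^2 - 147*s - 924)/(s^4 + 5*s^3 + 57*s^2 + 245*s + 392)

Apply the Laplace transform to the equation.
With L{y''} = s^2 Y - s·y(0) - y'(0) and L{y'} = sY - y(0), with y(0) = -3, y'(0) = -4: the LHS transforms to (s^2 + 5*s + 8)Y - (-3*s - 19).
The right side is L{sin(7*t)} = 7/(s^2 + 49).
So (s^2 + 5*s + 8)Y = 7/(s^2 + 49) + (-3*s - 19).
Isolate Y and clear denominators.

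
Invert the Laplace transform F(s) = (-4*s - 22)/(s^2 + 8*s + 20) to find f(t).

f(t) = -3*exp(-4*t)*sin(2*t) - 4*exp(-4*t)*cos(2*t)

Complete the square in the denominator: s^2 + 8*s + 20 = (s + 4)^2 + 2^2.
Split the numerator to match: -4*s - 22 = -4·(s + 4) - 3·2.
Invert each term: -4·(s + 4)/((s + 4)^2 + 4) ↔ -4e^(-4t)cos(2t); -3·2/((s + 4)^2 + 4) ↔ -3e^(-4t)sin(2t).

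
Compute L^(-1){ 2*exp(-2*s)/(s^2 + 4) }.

Heaviside(t - 2)*(sin(2*t - 4))

The factor e^(-2s) signals a time shift by c = 2 (second shifting theorem).
L{sin(2t)} = 2/(s^2 + 4), so L^-1{2/(s^2 + 4)} = sin(2*t).
Hence the inverse is u(t - 2) times that function evaluated at t - 2.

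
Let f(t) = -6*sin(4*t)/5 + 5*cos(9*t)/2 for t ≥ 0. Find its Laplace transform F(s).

The transform is linear, so treat each term independently.
(5/2)·[L{cos(9t)} = s/(s^2 + 81)]; (-6/5)·[L{sin(4t)} = 4/(s^2 + 16)].

F(s) = 5*s/(2*(s^2 + 81)) - 24/(5*(s^2 + 16))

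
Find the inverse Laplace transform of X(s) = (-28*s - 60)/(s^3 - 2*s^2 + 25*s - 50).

Factor the denominator: s^3 - 2*s^2 + 25*s - 50 = (s - 2)*(s^2 + 25).
Partial fraction decomposition gives [-4/(s - 2)] + [4*s/(s^2 + 25)] + [-20/(s^2 + 25)].
Invert each term: -4/(s - 2) ↔ -4e^(2t); 4·s/(s^2 + 25) ↔ 4cos(5t); -4·5/(s^2 + 25) ↔ -4sin(5t).

-4*exp(2*t) - 4*sin(5*t) + 4*cos(5*t)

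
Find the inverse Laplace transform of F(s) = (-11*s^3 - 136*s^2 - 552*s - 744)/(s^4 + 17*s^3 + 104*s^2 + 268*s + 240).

Factor the denominator: s^4 + 17*s^3 + 104*s^2 + 268*s + 240 = (s + 2)*(s + 4)*(s + 5)*(s + 6).
Partial fraction decomposition gives [-4/(s + 2)] + [-6/(s + 6)] + [-3/(s + 5)] + [2/(s + 4)].
Invert each term: -4/(s + 2) ↔ -4e^(-2t); -6/(s + 6) ↔ -6e^(-6t); -3/(s + 5) ↔ -3e^(-5t); 2/(s + 4) ↔ 2e^(-4t).

-4*exp(-2*t) + 2*exp(-4*t) - 3*exp(-5*t) - 6*exp(-6*t)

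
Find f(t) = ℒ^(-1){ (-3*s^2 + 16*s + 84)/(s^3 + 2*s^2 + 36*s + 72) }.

f(t) = 4*sin(6*t) - 4*cos(6*t) + exp(-2*t)

Factor the denominator: s^3 + 2*s^2 + 36*s + 72 = (s + 2)*(s^2 + 36).
Partial fraction decomposition gives [1/(s + 2)] + [-4*s/(s^2 + 36)] + [24/(s^2 + 36)].
Invert each term: 1/(s + 2) ↔ e^(-2t); -4·s/(s^2 + 36) ↔ -4cos(6t); 4·6/(s^2 + 36) ↔ 4sin(6t).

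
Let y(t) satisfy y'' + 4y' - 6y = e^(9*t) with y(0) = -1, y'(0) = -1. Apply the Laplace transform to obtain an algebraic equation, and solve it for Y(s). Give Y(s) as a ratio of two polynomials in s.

Y(s) = (-s^2 + 4*s + 46)/(s^3 - 5*s^2 - 42*s + 54)

Take the Laplace transform of both sides.
Using L{y''} = s^2 Y - s·y(0) - y'(0) and L{y'} = sY - y(0), with y(0) = -1, y'(0) = -1, the left side becomes (s^2 + 4*s - 6)Y - (-s - 5).
The right side is L{e^(9*t)} = 1/(s - 9).
So (s^2 + 4*s - 6)Y = 1/(s - 9) + (-s - 5).
Solve for Y(s) and write it as one ratio of polynomials.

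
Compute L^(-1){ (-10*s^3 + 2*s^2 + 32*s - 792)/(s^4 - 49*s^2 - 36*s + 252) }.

Factor the denominator: s^4 - 49*s^2 - 36*s + 252 = (s - 7)*(s - 2)*(s + 3)*(s + 6).
Partial fraction decomposition gives [4/(s - 2)] + [-6/(s - 7)] + [-4/(s + 6)] + [-4/(s + 3)].
Invert each term: 4/(s - 2) ↔ 4e^(2t); -6/(s - 7) ↔ -6e^(7t); -4/(s + 6) ↔ -4e^(-6t); -4/(s + 3) ↔ -4e^(-3t).

-6*exp(7*t) + 4*exp(2*t) - 4*exp(-3*t) - 4*exp(-6*t)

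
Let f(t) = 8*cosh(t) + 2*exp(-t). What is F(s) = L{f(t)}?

F(s) = 8*s/(s^2 - 1) + 2/(s + 1)

The transform is linear, so treat each term independently.
(2)·[L{e^(-t)} = 1/(s + 1)]; (8)·[L{cosh(t)} = s/(s^2 - 1)].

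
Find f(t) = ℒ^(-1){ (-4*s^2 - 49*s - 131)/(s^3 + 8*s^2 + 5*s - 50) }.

Factor the denominator: s^3 + 8*s^2 + 5*s - 50 = (s - 2)*(s + 5)^2.
Partial fraction decomposition gives [1/(s + 5)] + [-2/(s + 5)^2] + [-5/(s - 2)].
Invert each term: 1/(s + 5) ↔ e^(-5t); -2/(s + 5)^2 ↔ -2t·e^(-5t); -5/(s - 2) ↔ -5e^(2t).

f(t) = -2*t*exp(-5*t) - 5*exp(2*t) + exp(-5*t)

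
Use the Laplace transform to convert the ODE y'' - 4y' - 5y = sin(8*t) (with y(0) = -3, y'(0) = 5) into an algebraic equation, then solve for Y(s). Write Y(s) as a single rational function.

Apply the Laplace transform to the equation.
The derivative rules (L{y''} = s^2 Y - s·y(0) - y'(0) and L{y'} = sY - y(0), with y(0) = -3, y'(0) = 5) turn the left side into (s^2 - 4*s - 5)Y - (-3*s + 17).
The right side is L{sin(8*t)} = 8/(s^2 + 64).
So (s^2 - 4*s - 5)Y = 8/(s^2 + 64) + (-3*s + 17).
Isolate Y and clear denominators.

Y(s) = (-3*s^3 + 17*s^2 - 192*s + 1096)/(s^4 - 4*s^3 + 59*s^2 - 256*s - 320)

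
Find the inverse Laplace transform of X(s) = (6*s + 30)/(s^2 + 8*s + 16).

6*t*exp(-4*t) + 6*exp(-4*t)

Factor the denominator: s^2 + 8*s + 16 = (s + 4)^2.
Partial fraction decomposition gives [6/(s + 4)] + [6/(s + 4)^2].
Invert each term: 6/(s + 4) ↔ 6e^(-4t); 6/(s + 4)^2 ↔ 6t·e^(-4t).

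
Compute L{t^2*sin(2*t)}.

L{sin(2t)} = 2/(s^2 + 4).
Then apply L{t^2·g(t)} = (-1)^2 d^2/ds^2[G(s)] with G(s) = 2/(s^2 + 4):
differentiating 2 times and applying the sign gives 4*(3*s^2 - 4)/(s^2 + 4)^3.

4*(3*s^2 - 4)/(s^2 + 4)^3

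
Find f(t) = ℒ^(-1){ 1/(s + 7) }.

f(t) = exp(-7*t)

Since L{e^(-7t)} = 1/(s + 7), the inverse is e^(-7*t).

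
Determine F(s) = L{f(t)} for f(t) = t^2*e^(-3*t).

F(s) = 2/(s + 3)^3

L{t^2} = 2!/s^3 = 2/s^3.
By the first shifting theorem, multiplying by e^(-3t) replaces s with s + 3.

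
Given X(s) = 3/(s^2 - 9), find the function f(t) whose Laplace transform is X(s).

f(t) = sinh(3*t)

Since L{sinh(3t)} = 3/(s^2 - 9), the inverse is sinh(3*t).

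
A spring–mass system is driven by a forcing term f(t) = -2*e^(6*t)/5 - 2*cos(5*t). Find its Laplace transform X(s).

X(s) = -2*s/(s^2 + 25) - 2/(5*(s - 6))

The transform is linear, so treat each term independently.
(-2/5)·[L{e^(6t)} = 1/(s - 6)]; (-2)·[L{cos(5t)} = s/(s^2 + 25)].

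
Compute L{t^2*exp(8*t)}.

2/(s - 8)^3

L{e^(8t)} = 1/(s - 8).
Then apply L{t^2·g(t)} = (-1)^2 d^2/ds^2[G(s)] with G(s) = 1/(s - 8):
differentiating 2 times and applying the sign gives 2/(s - 8)^3.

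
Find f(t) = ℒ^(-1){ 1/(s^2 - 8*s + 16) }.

Rewrite the denominator: s^2 - 8*s + 16 = (s - 4)^2.
The form in (s - 4) signals a first-shifting-theorem factor e^(4t).
Since L{t} = 1!/s^2 = 1/s^2, the inverse is t*exp(4*t).

f(t) = t*exp(4*t)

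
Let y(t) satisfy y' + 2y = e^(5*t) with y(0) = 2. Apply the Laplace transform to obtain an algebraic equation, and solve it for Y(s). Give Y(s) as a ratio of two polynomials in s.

Y(s) = (2*s - 9)/(s^2 - 3*s - 10)

Take the Laplace transform of both sides.
With L{y'} = sY - y(0) = sY - 2: the LHS transforms to (s + 2)Y - (2).
The right side is L{e^(5*t)} = 1/(s - 5).
So (s + 2)Y = 1/(s - 5) + (2).
Isolate Y and clear denominators.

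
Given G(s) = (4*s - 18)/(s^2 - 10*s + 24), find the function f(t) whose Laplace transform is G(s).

Factor the denominator: s^2 - 10*s + 24 = (s - 6)*(s - 4).
Partial fraction decomposition gives [3/(s - 6)] + [1/(s - 4)].
Invert each term: 3/(s - 6) ↔ 3e^(6t); 1/(s - 4) ↔ e^(4t).

f(t) = 3*exp(6*t) + exp(4*t)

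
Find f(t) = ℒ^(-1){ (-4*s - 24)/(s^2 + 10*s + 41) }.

f(t) = -exp(-5*t)*sin(4*t) - 4*exp(-5*t)*cos(4*t)

Complete the square in the denominator: s^2 + 10*s + 41 = (s + 5)^2 + 4^2.
Split the numerator to match: -4*s - 24 = -4·(s + 5) - 1·4.
Invert each term: -4·(s + 5)/((s + 5)^2 + 16) ↔ -4e^(-5t)cos(4t); -1·4/((s + 5)^2 + 16) ↔ -e^(-5t)sin(4t).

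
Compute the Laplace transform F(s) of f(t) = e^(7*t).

L{e^(7t)} = 1/(s - 7).

F(s) = 1/(s - 7)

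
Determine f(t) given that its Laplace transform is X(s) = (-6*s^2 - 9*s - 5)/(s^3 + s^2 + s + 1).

f(t) = -4*sin(t) - 5*cos(t) - exp(-t)

Factor the denominator: s^3 + s^2 + s + 1 = (s + 1)*(s^2 + 1).
Partial fraction decomposition gives [-1/(s + 1)] + [-5*s/(s^2 + 1)] + [-4/(s^2 + 1)].
Invert each term: -1/(s + 1) ↔ -e^(-t); -5·s/(s^2 + 1) ↔ -5cos(t); -4·1/(s^2 + 1) ↔ -4sin(t).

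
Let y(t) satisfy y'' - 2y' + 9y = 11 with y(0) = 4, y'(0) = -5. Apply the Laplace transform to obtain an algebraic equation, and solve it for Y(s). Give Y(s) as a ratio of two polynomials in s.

Y(s) = (4*s^2 - 13*s + 11)/(s^3 - 2*s^2 + 9*s)

Transform both sides with L{·}.
Using L{y''} = s^2 Y - s·y(0) - y'(0) and L{y'} = sY - y(0), with y(0) = 4, y'(0) = -5, the left side becomes (s^2 - 2*s + 9)Y - (4*s - 13).
The right side is L{11} = 11/s.
So (s^2 - 2*s + 9)Y = 11/s + (4*s - 13).
Solve for Y(s) and write it as one ratio of polynomials.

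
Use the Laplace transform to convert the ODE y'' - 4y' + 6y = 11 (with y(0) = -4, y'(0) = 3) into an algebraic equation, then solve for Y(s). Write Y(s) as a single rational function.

Y(s) = (-4*s^2 + 19*s + 11)/(s^3 - 4*s^2 + 6*s)

Transform both sides with L{·}.
The derivative rules (L{y''} = s^2 Y - s·y(0) - y'(0) and L{y'} = sY - y(0), with y(0) = -4, y'(0) = 3) turn the left side into (s^2 - 4*s + 6)Y - (-4*s + 19).
The right side is L{11} = 11/s.
So (s^2 - 4*s + 6)Y = 11/s + (-4*s + 19).
Solve for Y(s) and write it as one ratio of polynomials.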